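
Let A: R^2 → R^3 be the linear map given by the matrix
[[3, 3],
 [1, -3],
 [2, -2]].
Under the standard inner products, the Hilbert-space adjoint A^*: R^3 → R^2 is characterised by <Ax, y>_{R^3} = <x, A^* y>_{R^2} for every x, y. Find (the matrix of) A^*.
A^* = A^T =
[[3, 1, 2],
 [3, -3, -2]]

For real matrices with standard dot products, the defining identity <Ax, y> = <x, A^* y> gives (Ax)^T y = x^T (A^*) y, i.e. x^T A^T y = x^T (A^*) y. Since this holds for all x, y, we must have A^* = A^T. Therefore
A^* =
[[3, 1, 2],
 [3, -3, -2]].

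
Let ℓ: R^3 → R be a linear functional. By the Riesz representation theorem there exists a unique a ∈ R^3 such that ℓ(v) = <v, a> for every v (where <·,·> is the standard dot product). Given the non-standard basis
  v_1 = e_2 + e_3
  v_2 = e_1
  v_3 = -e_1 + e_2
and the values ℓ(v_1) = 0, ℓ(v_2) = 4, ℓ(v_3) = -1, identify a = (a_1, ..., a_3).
a = (4, 3, -3)

Write a = (a_1, ..., a_3) in the standard basis. For each basis vector v_i, ℓ(v_i) = <v_i, a> is a linear equation in the a_j's. Collect the n equations into a matrix system V a = ℓ, where row i of V is v_i (expressed in the standard basis). Since V is invertible (lower-triangular with 1s on the diagonal, up to permutation), solve by back-substitution:
  V =
[[0, 1, 1],
 [1, 0, 0],
 [-1, 1, 0]]
  V a = (0, 4, -1)
Solving gives a = (4, 3, -3).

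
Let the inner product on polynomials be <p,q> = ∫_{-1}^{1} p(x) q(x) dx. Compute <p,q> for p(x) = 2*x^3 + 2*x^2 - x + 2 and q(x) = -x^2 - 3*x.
<p,q> = -38/15

Expand the product: p(x)·q(x) = -2*x^5 - 8*x^4 - 5*x^3 + x^2 - 6*x.
∫_{-1}^{1} of each monomial x^k gives [2/(k+1) if k even, 0 if k odd]. Integrating term-by-term (or equivalently evaluating the antiderivative F(x) = -x^6/3 - 8*x^5/5 - 5*x^4/4 + x^3/3 - 3*x^2 at the endpoints):
  F(1) − F(−1) = -117/20 − (-199/60) = -38/15.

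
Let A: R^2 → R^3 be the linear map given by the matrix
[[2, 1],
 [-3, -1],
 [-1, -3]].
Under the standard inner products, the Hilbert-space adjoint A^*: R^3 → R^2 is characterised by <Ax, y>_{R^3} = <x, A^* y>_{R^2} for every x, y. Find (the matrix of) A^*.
A^* = A^T =
[[2, -3, -1],
 [1, -1, -3]]

For real matrices with standard dot products, the defining identity <Ax, y> = <x, A^* y> gives (Ax)^T y = x^T (A^*) y, i.e. x^T A^T y = x^T (A^*) y. Since this holds for all x, y, we must have A^* = A^T. Therefore
A^* =
[[2, -3, -1],
 [1, -1, -3]].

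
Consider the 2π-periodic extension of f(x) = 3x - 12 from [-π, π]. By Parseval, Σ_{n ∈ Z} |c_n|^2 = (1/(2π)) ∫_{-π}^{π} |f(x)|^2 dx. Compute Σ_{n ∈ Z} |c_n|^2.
Σ |c_n|^2 = 3π^2 + 144

Expand and integrate term by term over [-π, π]:
  ∫ (3x)^2 dx = 9·(2π^3/3); ∫ 2·3·(-12)·x dx = 0 (odd integrand); ∫ (-12)^2 dx = 144·2π.
So (1/(2π)) ∫_{-π}^{π} (3x - 12)^2 dx = 9π^2/3 + 144 = 3π^2 + 144.
Parseval ⇒ Σ |c_n|^2 = 3π^2 + 144.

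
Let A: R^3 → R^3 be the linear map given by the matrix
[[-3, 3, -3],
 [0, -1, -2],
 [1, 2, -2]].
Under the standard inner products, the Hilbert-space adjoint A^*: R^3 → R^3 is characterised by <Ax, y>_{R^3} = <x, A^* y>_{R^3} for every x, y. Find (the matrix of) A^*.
A^* = A^T =
[[-3, 0, 1],
 [3, -1, 2],
 [-3, -2, -2]]

For real matrices with standard dot products, the defining identity <Ax, y> = <x, A^* y> gives (Ax)^T y = x^T (A^*) y, i.e. x^T A^T y = x^T (A^*) y. Since this holds for all x, y, we must have A^* = A^T. Therefore
A^* =
[[-3, 0, 1],
 [3, -1, 2],
 [-3, -2, -2]].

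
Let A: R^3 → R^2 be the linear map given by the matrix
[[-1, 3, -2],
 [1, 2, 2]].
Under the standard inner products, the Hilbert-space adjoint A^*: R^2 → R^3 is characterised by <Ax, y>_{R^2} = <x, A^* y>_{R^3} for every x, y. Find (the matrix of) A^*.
A^* = A^T =
[[-1, 1],
 [3, 2],
 [-2, 2]]

For real matrices with standard dot products, the defining identity <Ax, y> = <x, A^* y> gives (Ax)^T y = x^T (A^*) y, i.e. x^T A^T y = x^T (A^*) y. Since this holds for all x, y, we must have A^* = A^T. Therefore
A^* =
[[-1, 1],
 [3, 2],
 [-2, 2]].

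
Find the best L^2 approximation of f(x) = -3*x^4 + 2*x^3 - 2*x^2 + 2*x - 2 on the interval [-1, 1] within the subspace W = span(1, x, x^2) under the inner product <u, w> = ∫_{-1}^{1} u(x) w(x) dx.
g(x) = -32*x^2/7 + 16*x/5 - 61/35

The best approximation g ∈ W is the orthogonal projection of f onto W. Writing g = a_0 + a_1 x + a_2 x^2, the coefficients solve the normal equations G · a = b where
  G_{ij} = <φ_i, φ_j> and b_i = <f, φ_i>, with φ_0 = 1, φ_1 = x, φ_2 = x^2.
G =
  [2, 0, 2/3]
  [0, 2/3, 0]
  [2/3, 0, 2/5],
b = (-98/15, 32/15, -314/105).
Solving gives a_0 = -61/35, a_1 = 16/5, a_2 = -32/7, so
  g(x) = -32*x^2/7 + 16*x/5 - 61/35.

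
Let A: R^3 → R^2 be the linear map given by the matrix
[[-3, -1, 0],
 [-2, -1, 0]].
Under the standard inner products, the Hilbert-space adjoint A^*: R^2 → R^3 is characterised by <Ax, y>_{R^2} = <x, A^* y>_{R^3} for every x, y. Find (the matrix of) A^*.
A^* = A^T =
[[-3, -2],
 [-1, -1],
 [0, 0]]

For real matrices with standard dot products, the defining identity <Ax, y> = <x, A^* y> gives (Ax)^T y = x^T (A^*) y, i.e. x^T A^T y = x^T (A^*) y. Since this holds for all x, y, we must have A^* = A^T. Therefore
A^* =
[[-3, -2],
 [-1, -1],
 [0, 0]].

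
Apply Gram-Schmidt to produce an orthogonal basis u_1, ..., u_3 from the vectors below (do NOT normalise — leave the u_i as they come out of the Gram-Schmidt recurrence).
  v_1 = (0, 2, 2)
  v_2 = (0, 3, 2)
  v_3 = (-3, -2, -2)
Orthogonal basis:
  u_1 = (0, 2, 2)
  u_2 = (0, 1/2, -1/2)
  u_3 = (-3, 0, 0)

Apply the Gram-Schmidt recurrence
  u_1 = v_1
  u_i = v_i − Σ_{j<i} ((v_i · u_j) / (u_j · u_j)) · u_j.

Step by step this gives:
  u_1 = (0, 2, 2)
  u_2 = (0, 1/2, -1/2)
  u_3 = (-3, 0, 0)

Orthogonality check:
  u_2 · u_1 = 0 (should be 0)
  u_3 · u_1 = 0 (should be 0)
  u_3 · u_2 = 0 (should be 0)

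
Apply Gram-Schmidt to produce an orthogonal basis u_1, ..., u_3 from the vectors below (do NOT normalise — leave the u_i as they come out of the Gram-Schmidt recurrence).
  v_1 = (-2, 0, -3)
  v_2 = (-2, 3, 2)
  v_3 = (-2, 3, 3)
Orthogonal basis:
  u_1 = (-2, 0, -3)
  u_2 = (-30/13, 3, 20/13)
  u_3 = (-54/217, -60/217, 36/217)

Apply the Gram-Schmidt recurrence
  u_1 = v_1
  u_i = v_i − Σ_{j<i} ((v_i · u_j) / (u_j · u_j)) · u_j.

Step by step this gives:
  u_1 = (-2, 0, -3)
  u_2 = (-30/13, 3, 20/13)
  u_3 = (-54/217, -60/217, 36/217)

Orthogonality check:
  u_2 · u_1 = 0 (should be 0)
  u_3 · u_1 = 0 (should be 0)
  u_3 · u_2 = 0 (should be 0)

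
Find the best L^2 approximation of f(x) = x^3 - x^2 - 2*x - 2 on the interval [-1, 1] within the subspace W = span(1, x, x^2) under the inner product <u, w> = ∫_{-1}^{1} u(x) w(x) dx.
g(x) = -x^2 - 7*x/5 - 2

The best approximation g ∈ W is the orthogonal projection of f onto W. Writing g = a_0 + a_1 x + a_2 x^2, the coefficients solve the normal equations G · a = b where
  G_{ij} = <φ_i, φ_j> and b_i = <f, φ_i>, with φ_0 = 1, φ_1 = x, φ_2 = x^2.
G =
  [2, 0, 2/3]
  [0, 2/3, 0]
  [2/3, 0, 2/5],
b = (-14/3, -14/15, -26/15).
Solving gives a_0 = -2, a_1 = -7/5, a_2 = -1, so
  g(x) = -x^2 - 7*x/5 - 2.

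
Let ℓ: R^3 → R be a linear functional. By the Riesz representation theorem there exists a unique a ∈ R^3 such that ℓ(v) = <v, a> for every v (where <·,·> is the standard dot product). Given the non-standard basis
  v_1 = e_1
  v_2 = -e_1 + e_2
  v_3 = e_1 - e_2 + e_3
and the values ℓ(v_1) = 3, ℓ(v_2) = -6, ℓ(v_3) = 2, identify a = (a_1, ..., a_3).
a = (3, -3, -4)

Write a = (a_1, ..., a_3) in the standard basis. For each basis vector v_i, ℓ(v_i) = <v_i, a> is a linear equation in the a_j's. Collect the n equations into a matrix system V a = ℓ, where row i of V is v_i (expressed in the standard basis). Since V is invertible (lower-triangular with 1s on the diagonal, up to permutation), solve by back-substitution:
  V =
[[1, 0, 0],
 [-1, 1, 0],
 [1, -1, 1]]
  V a = (3, -6, 2)
Solving gives a = (3, -3, -4).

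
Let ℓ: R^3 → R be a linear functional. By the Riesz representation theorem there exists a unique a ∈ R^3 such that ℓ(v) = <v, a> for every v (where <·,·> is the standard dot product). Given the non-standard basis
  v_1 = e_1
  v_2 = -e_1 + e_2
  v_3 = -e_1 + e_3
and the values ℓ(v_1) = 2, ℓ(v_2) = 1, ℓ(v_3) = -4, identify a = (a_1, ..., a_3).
a = (2, 3, -2)

Write a = (a_1, ..., a_3) in the standard basis. For each basis vector v_i, ℓ(v_i) = <v_i, a> is a linear equation in the a_j's. Collect the n equations into a matrix system V a = ℓ, where row i of V is v_i (expressed in the standard basis). Since V is invertible (lower-triangular with 1s on the diagonal, up to permutation), solve by back-substitution:
  V =
[[1, 0, 0],
 [-1, 1, 0],
 [-1, 0, 1]]
  V a = (2, 1, -4)
Solving gives a = (2, 3, -2).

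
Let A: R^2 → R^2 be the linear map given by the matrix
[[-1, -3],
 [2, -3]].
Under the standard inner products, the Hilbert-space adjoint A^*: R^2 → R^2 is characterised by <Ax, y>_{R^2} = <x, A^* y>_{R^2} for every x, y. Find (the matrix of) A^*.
A^* = A^T =
[[-1, 2],
 [-3, -3]]

For real matrices with standard dot products, the defining identity <Ax, y> = <x, A^* y> gives (Ax)^T y = x^T (A^*) y, i.e. x^T A^T y = x^T (A^*) y. Since this holds for all x, y, we must have A^* = A^T. Therefore
A^* =
[[-1, 2],
 [-3, -3]].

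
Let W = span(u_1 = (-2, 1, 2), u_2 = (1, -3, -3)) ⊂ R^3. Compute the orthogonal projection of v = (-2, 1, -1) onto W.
proj_W(v) = (-11/10, -1/5, 1/2)

Set up U = [u_1 | ... | u_2] ∈ R^(3×2). The projector onto W = col(U) is P = U (U^T U)^(-1) U^T.
Compute U^T U =
  [9, -11]
  [-11, 19],
and U^T v = (3, -2).
Solve U^T U · c = U^T v for the coefficients: c = (7/10, 3/10). The projection is proj_W(v) = U c.
Check: (v - proj_W(v)) · u_1 = 0  (should be 0).
Check: (v - proj_W(v)) · u_2 = 0  (should be 0).
Result: proj_W(v) = (-11/10, -1/5, 1/2).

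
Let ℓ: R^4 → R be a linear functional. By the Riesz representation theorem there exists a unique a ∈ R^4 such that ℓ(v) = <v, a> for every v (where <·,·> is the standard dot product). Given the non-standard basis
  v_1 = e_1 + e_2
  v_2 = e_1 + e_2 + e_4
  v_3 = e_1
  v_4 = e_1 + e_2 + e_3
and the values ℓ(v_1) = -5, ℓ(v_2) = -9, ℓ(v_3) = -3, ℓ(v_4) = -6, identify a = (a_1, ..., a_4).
a = (-3, -2, -1, -4)

Write a = (a_1, ..., a_4) in the standard basis. For each basis vector v_i, ℓ(v_i) = <v_i, a> is a linear equation in the a_j's. Collect the n equations into a matrix system V a = ℓ, where row i of V is v_i (expressed in the standard basis). Since V is invertible (lower-triangular with 1s on the diagonal, up to permutation), solve by back-substitution:
  V =
[[1, 1, 0, 0],
 [1, 1, 0, 1],
 [1, 0, 0, 0],
 [1, 1, 1, 0]]
  V a = (-5, -9, -3, -6)
Solving gives a = (-3, -2, -1, -4).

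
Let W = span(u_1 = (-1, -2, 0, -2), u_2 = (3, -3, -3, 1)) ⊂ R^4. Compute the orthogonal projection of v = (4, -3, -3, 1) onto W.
proj_W(v) = (868/251, -775/251, -837/251, 341/251)

Set up U = [u_1 | ... | u_2] ∈ R^(4×2). The projector onto W = col(U) is P = U (U^T U)^(-1) U^T.
Compute U^T U =
  [9, 1]
  [1, 28],
and U^T v = (0, 31).
Solve U^T U · c = U^T v for the coefficients: c = (-31/251, 279/251). The projection is proj_W(v) = U c.
Check: (v - proj_W(v)) · u_1 = 0  (should be 0).
Check: (v - proj_W(v)) · u_2 = 0  (should be 0).
Result: proj_W(v) = (868/251, -775/251, -837/251, 341/251).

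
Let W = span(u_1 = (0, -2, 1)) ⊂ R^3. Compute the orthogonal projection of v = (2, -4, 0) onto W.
proj_W(v) = (0, -16/5, 8/5)

Set up U = [u_1 | ... | u_1] ∈ R^(3×1). The projector onto W = col(U) is P = U (U^T U)^(-1) U^T.
Compute U^T U =
  [5],
and U^T v = (8).
Solve U^T U · c = U^T v for the coefficients: c = (8/5). The projection is proj_W(v) = U c.
Check: (v - proj_W(v)) · u_1 = 0  (should be 0).
Result: proj_W(v) = (0, -16/5, 8/5).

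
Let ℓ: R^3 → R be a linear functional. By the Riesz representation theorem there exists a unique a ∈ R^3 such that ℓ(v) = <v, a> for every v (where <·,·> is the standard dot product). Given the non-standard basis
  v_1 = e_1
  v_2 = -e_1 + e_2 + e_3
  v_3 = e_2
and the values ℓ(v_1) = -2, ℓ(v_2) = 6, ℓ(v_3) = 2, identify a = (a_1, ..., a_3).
a = (-2, 2, 2)

Write a = (a_1, ..., a_3) in the standard basis. For each basis vector v_i, ℓ(v_i) = <v_i, a> is a linear equation in the a_j's. Collect the n equations into a matrix system V a = ℓ, where row i of V is v_i (expressed in the standard basis). Since V is invertible (lower-triangular with 1s on the diagonal, up to permutation), solve by back-substitution:
  V =
[[1, 0, 0],
 [-1, 1, 1],
 [0, 1, 0]]
  V a = (-2, 6, 2)
Solving gives a = (-2, 2, 2).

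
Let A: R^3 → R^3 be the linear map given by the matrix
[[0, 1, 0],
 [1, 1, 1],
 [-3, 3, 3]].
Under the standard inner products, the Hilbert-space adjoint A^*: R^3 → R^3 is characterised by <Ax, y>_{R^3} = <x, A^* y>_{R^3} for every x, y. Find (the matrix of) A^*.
A^* = A^T =
[[0, 1, -3],
 [1, 1, 3],
 [0, 1, 3]]

For real matrices with standard dot products, the defining identity <Ax, y> = <x, A^* y> gives (Ax)^T y = x^T (A^*) y, i.e. x^T A^T y = x^T (A^*) y. Since this holds for all x, y, we must have A^* = A^T. Therefore
A^* =
[[0, 1, -3],
 [1, 1, 3],
 [0, 1, 3]].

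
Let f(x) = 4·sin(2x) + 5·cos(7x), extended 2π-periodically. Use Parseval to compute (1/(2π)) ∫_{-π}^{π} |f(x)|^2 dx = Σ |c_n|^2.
Σ |c_n|^2 = 41/2

Expand |f|^2 and use orthogonality of {sin(nx), cos(mx)} on [-π, π]:
  ∫_{-π}^{π} sin(nx)^2 dx = π, ∫ cos(mx)^2 dx = π, and cross terms integrate to 0.
So ∫_{-π}^{π} f(x)^2 dx = 4^2 · π + 5^2 · π = (16 + 25)π.
Divide by 2π: (16 + 25)/2 = 41/2.
By Parseval, this equals Σ |c_n|^2.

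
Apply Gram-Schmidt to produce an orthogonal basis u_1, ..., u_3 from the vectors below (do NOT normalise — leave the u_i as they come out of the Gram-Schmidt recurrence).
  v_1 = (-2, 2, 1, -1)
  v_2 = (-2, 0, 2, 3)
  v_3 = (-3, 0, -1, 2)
Orthogonal basis:
  u_1 = (-2, 2, 1, -1)
  u_2 = (-7/5, -3/5, 17/10, 33/10)
  u_3 = (-37/23, -6/23, -52/23, 10/23)

Apply the Gram-Schmidt recurrence
  u_1 = v_1
  u_i = v_i − Σ_{j<i} ((v_i · u_j) / (u_j · u_j)) · u_j.

Step by step this gives:
  u_1 = (-2, 2, 1, -1)
  u_2 = (-7/5, -3/5, 17/10, 33/10)
  u_3 = (-37/23, -6/23, -52/23, 10/23)

Orthogonality check:
  u_2 · u_1 = 0 (should be 0)
  u_3 · u_1 = 0 (should be 0)
  u_3 · u_2 = 0 (should be 0)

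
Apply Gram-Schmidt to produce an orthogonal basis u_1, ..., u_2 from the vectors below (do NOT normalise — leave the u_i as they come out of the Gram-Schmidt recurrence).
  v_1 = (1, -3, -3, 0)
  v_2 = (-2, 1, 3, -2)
Orthogonal basis:
  u_1 = (1, -3, -3, 0)
  u_2 = (-24/19, -23/19, 15/19, -2)

Apply the Gram-Schmidt recurrence
  u_1 = v_1
  u_i = v_i − Σ_{j<i} ((v_i · u_j) / (u_j · u_j)) · u_j.

Step by step this gives:
  u_1 = (1, -3, -3, 0)
  u_2 = (-24/19, -23/19, 15/19, -2)

Orthogonality check:
  u_2 · u_1 = 0 (should be 0)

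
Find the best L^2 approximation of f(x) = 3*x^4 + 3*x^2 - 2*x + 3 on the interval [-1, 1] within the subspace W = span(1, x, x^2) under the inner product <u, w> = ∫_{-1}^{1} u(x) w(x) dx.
g(x) = 39*x^2/7 - 2*x + 96/35

The best approximation g ∈ W is the orthogonal projection of f onto W. Writing g = a_0 + a_1 x + a_2 x^2, the coefficients solve the normal equations G · a = b where
  G_{ij} = <φ_i, φ_j> and b_i = <f, φ_i>, with φ_0 = 1, φ_1 = x, φ_2 = x^2.
G =
  [2, 0, 2/3]
  [0, 2/3, 0]
  [2/3, 0, 2/5],
b = (46/5, -4/3, 142/35).
Solving gives a_0 = 96/35, a_1 = -2, a_2 = 39/7, so
  g(x) = 39*x^2/7 - 2*x + 96/35.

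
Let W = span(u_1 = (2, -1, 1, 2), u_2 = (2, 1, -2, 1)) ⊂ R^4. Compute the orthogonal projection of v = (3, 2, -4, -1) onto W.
proj_W(v) = (2, 17/7, -29/7, 2/7)

Set up U = [u_1 | ... | u_2] ∈ R^(4×2). The projector onto W = col(U) is P = U (U^T U)^(-1) U^T.
Compute U^T U =
  [10, 3]
  [3, 10],
and U^T v = (-2, 15).
Solve U^T U · c = U^T v for the coefficients: c = (-5/7, 12/7). The projection is proj_W(v) = U c.
Check: (v - proj_W(v)) · u_1 = 0  (should be 0).
Check: (v - proj_W(v)) · u_2 = 0  (should be 0).
Result: proj_W(v) = (2, 17/7, -29/7, 2/7).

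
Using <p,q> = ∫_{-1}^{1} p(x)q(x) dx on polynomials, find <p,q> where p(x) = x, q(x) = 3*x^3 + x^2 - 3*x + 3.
<p,q> = -4/5

Expand the product: p(x)·q(x) = 3*x^4 + x^3 - 3*x^2 + 3*x.
∫_{-1}^{1} of each monomial x^k gives [2/(k+1) if k even, 0 if k odd]. Integrating term-by-term (or equivalently evaluating the antiderivative F(x) = 3*x^5/5 + x^4/4 - x^3 + 3*x^2/2 at the endpoints):
  F(1) − F(−1) = 27/20 − (43/20) = -4/5.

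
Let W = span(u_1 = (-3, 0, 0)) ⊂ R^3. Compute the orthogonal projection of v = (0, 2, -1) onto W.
proj_W(v) = (0, 0, 0)

Set up U = [u_1 | ... | u_1] ∈ R^(3×1). The projector onto W = col(U) is P = U (U^T U)^(-1) U^T.
Compute U^T U =
  [9],
and U^T v = (0).
Solve U^T U · c = U^T v for the coefficients: c = (0). The projection is proj_W(v) = U c.
Check: (v - proj_W(v)) · u_1 = 0  (should be 0).
Result: proj_W(v) = (0, 0, 0).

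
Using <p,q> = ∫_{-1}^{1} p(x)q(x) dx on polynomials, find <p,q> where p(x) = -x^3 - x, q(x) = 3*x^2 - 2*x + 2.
<p,q> = 32/15

Expand the product: p(x)·q(x) = -3*x^5 + 2*x^4 - 5*x^3 + 2*x^2 - 2*x.
∫_{-1}^{1} of each monomial x^k gives [2/(k+1) if k even, 0 if k odd]. Integrating term-by-term (or equivalently evaluating the antiderivative F(x) = -x^6/2 + 2*x^5/5 - 5*x^4/4 + 2*x^3/3 - x^2 at the endpoints):
  F(1) − F(−1) = -101/60 − (-229/60) = 32/15.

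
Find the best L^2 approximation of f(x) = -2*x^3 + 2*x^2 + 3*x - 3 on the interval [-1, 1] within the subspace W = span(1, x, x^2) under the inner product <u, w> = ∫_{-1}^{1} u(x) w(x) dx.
g(x) = 2*x^2 + 9*x/5 - 3

The best approximation g ∈ W is the orthogonal projection of f onto W. Writing g = a_0 + a_1 x + a_2 x^2, the coefficients solve the normal equations G · a = b where
  G_{ij} = <φ_i, φ_j> and b_i = <f, φ_i>, with φ_0 = 1, φ_1 = x, φ_2 = x^2.
G =
  [2, 0, 2/3]
  [0, 2/3, 0]
  [2/3, 0, 2/5],
b = (-14/3, 6/5, -6/5).
Solving gives a_0 = -3, a_1 = 9/5, a_2 = 2, so
  g(x) = 2*x^2 + 9*x/5 - 3.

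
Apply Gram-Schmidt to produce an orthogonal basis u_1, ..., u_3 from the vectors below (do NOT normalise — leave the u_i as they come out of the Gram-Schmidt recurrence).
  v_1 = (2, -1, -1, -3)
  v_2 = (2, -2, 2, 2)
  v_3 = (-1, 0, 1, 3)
Orthogonal basis:
  u_1 = (2, -1, -1, -3)
  u_2 = (34/15, -32/15, 28/15, 8/5)
  u_3 = (-2/59, -12/59, -19/59, 9/59)

Apply the Gram-Schmidt recurrence
  u_1 = v_1
  u_i = v_i − Σ_{j<i} ((v_i · u_j) / (u_j · u_j)) · u_j.

Step by step this gives:
  u_1 = (2, -1, -1, -3)
  u_2 = (34/15, -32/15, 28/15, 8/5)
  u_3 = (-2/59, -12/59, -19/59, 9/59)

Orthogonality check:
  u_2 · u_1 = 0 (should be 0)
  u_3 · u_1 = 0 (should be 0)
  u_3 · u_2 = 0 (should be 0)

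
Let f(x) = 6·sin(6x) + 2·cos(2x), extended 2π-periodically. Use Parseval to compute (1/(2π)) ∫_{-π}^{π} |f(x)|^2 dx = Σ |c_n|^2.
Σ |c_n|^2 = 20

Expand |f|^2 and use orthogonality of {sin(nx), cos(mx)} on [-π, π]:
  ∫_{-π}^{π} sin(nx)^2 dx = π, ∫ cos(mx)^2 dx = π, and cross terms integrate to 0.
So ∫_{-π}^{π} f(x)^2 dx = 6^2 · π + 2^2 · π = (36 + 4)π.
Divide by 2π: (36 + 4)/2 = 20.
By Parseval, this equals Σ |c_n|^2.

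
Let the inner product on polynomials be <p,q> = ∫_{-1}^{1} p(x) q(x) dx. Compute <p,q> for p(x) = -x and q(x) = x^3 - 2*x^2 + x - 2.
<p,q> = -16/15

Expand the product: p(x)·q(x) = -x^4 + 2*x^3 - x^2 + 2*x.
∫_{-1}^{1} of each monomial x^k gives [2/(k+1) if k even, 0 if k odd]. Integrating term-by-term (or equivalently evaluating the antiderivative F(x) = -x^5/5 + x^4/2 - x^3/3 + x^2 at the endpoints):
  F(1) − F(−1) = 29/30 − (61/30) = -16/15.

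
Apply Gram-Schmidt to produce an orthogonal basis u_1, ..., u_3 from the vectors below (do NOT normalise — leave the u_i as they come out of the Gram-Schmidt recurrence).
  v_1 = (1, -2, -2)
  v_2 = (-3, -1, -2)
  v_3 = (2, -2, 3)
Orthogonal basis:
  u_1 = (1, -2, -2)
  u_2 = (-10/3, -1/3, -4/3)
  u_3 = (-22/39, -88/39, 77/39)

Apply the Gram-Schmidt recurrence
  u_1 = v_1
  u_i = v_i − Σ_{j<i} ((v_i · u_j) / (u_j · u_j)) · u_j.

Step by step this gives:
  u_1 = (1, -2, -2)
  u_2 = (-10/3, -1/3, -4/3)
  u_3 = (-22/39, -88/39, 77/39)

Orthogonality check:
  u_2 · u_1 = 0 (should be 0)
  u_3 · u_1 = 0 (should be 0)
  u_3 · u_2 = 0 (should be 0)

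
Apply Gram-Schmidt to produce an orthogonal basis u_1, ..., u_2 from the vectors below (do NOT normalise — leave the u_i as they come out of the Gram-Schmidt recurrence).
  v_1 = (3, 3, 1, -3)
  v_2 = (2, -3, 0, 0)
Orthogonal basis:
  u_1 = (3, 3, 1, -3)
  u_2 = (65/28, -75/28, 3/28, -9/28)

Apply the Gram-Schmidt recurrence
  u_1 = v_1
  u_i = v_i − Σ_{j<i} ((v_i · u_j) / (u_j · u_j)) · u_j.

Step by step this gives:
  u_1 = (3, 3, 1, -3)
  u_2 = (65/28, -75/28, 3/28, -9/28)

Orthogonality check:
  u_2 · u_1 = 0 (should be 0)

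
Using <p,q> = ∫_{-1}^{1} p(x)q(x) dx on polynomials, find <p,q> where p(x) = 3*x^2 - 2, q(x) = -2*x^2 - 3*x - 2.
<p,q> = 64/15

Expand the product: p(x)·q(x) = -6*x^4 - 9*x^3 - 2*x^2 + 6*x + 4.
∫_{-1}^{1} of each monomial x^k gives [2/(k+1) if k even, 0 if k odd]. Integrating term-by-term (or equivalently evaluating the antiderivative F(x) = -6*x^5/5 - 9*x^4/4 - 2*x^3/3 + 3*x^2 + 4*x at the endpoints):
  F(1) − F(−1) = 173/60 − (-83/60) = 64/15.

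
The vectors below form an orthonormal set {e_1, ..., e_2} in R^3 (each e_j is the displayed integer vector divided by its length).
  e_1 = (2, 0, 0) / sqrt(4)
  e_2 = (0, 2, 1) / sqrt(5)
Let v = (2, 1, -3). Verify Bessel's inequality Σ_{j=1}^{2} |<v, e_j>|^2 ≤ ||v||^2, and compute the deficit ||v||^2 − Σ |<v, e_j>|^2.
Σ |<v, e_j>|^2 = 21/5; ||v||^2 = 14; deficit = 49/5

Write each e_j = u_j / sqrt(<u_j, u_j>) where u_j is the displayed integer vector. Then <v, e_j> = <v, u_j> / sqrt(<u_j, u_j>), so |<v, e_j>|^2 = <v, u_j>^2 / <u_j, u_j>.
Coefficients: <v, e_1> = 4/sqrt(4), <v, e_2> = -1/sqrt(5).
Square and sum: Σ |<v, e_j>|^2 = 21/5.
Compute ||v||^2 = v·v = 14.
Deficit = 14 − 21/5 = 49/5 ≥ 0, confirming Bessel's inequality. (The deficit equals ||v − Σ <v,e_j> e_j||^2, the squared distance from v to span{e_j}.)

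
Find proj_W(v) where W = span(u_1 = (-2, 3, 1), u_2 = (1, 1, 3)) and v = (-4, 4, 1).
proj_W(v) = (-80/23, 205/46, 31/46)

Set up U = [u_1 | ... | u_2] ∈ R^(3×2). The projector onto W = col(U) is P = U (U^T U)^(-1) U^T.
Compute U^T U =
  [14, 4]
  [4, 11],
and U^T v = (21, 3).
Solve U^T U · c = U^T v for the coefficients: c = (73/46, -7/23). The projection is proj_W(v) = U c.
Check: (v - proj_W(v)) · u_1 = 0  (should be 0).
Check: (v - proj_W(v)) · u_2 = 0  (should be 0).
Result: proj_W(v) = (-80/23, 205/46, 31/46).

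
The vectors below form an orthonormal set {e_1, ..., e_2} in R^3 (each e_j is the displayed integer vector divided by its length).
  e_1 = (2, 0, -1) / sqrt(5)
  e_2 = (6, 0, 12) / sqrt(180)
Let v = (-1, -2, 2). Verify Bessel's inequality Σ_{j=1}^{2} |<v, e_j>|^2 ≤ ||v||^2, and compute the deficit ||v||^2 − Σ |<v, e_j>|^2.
Σ |<v, e_j>|^2 = 5; ||v||^2 = 9; deficit = 4

Write each e_j = u_j / sqrt(<u_j, u_j>) where u_j is the displayed integer vector. Then <v, e_j> = <v, u_j> / sqrt(<u_j, u_j>), so |<v, e_j>|^2 = <v, u_j>^2 / <u_j, u_j>.
Coefficients: <v, e_1> = -4/sqrt(5), <v, e_2> = 18/sqrt(180).
Square and sum: Σ |<v, e_j>|^2 = 5.
Compute ||v||^2 = v·v = 9.
Deficit = 9 − 5 = 4 ≥ 0, confirming Bessel's inequality. (The deficit equals ||v − Σ <v,e_j> e_j||^2, the squared distance from v to span{e_j}.)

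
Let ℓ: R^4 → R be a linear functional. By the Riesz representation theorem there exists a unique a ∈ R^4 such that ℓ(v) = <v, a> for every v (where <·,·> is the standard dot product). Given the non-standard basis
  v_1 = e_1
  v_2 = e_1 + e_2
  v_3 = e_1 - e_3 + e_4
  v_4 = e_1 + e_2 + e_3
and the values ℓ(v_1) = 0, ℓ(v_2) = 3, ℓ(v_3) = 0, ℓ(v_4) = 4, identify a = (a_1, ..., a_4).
a = (0, 3, 1, 1)

Write a = (a_1, ..., a_4) in the standard basis. For each basis vector v_i, ℓ(v_i) = <v_i, a> is a linear equation in the a_j's. Collect the n equations into a matrix system V a = ℓ, where row i of V is v_i (expressed in the standard basis). Since V is invertible (lower-triangular with 1s on the diagonal, up to permutation), solve by back-substitution:
  V =
[[1, 0, 0, 0],
 [1, 1, 0, 0],
 [1, 0, -1, 1],
 [1, 1, 1, 0]]
  V a = (0, 3, 0, 4)
Solving gives a = (0, 3, 1, 1).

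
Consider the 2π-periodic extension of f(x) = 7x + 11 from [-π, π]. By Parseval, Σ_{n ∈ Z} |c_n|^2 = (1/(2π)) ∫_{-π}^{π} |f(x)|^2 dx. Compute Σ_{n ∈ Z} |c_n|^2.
Σ |c_n|^2 = 49π^2/3 + 121

Expand and integrate term by term over [-π, π]:
  ∫ (7x)^2 dx = 49·(2π^3/3); ∫ 2·7·(11)·x dx = 0 (odd integrand); ∫ 11^2 dx = 121·2π.
So (1/(2π)) ∫_{-π}^{π} (7x + 11)^2 dx = 49π^2/3 + 121 = 49π^2/3 + 121.
Parseval ⇒ Σ |c_n|^2 = 49π^2/3 + 121.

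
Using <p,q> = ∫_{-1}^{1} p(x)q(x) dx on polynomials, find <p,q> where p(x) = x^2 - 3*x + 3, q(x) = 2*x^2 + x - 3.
<p,q> = -86/5

Expand the product: p(x)·q(x) = 2*x^4 - 5*x^3 + 12*x - 9.
∫_{-1}^{1} of each monomial x^k gives [2/(k+1) if k even, 0 if k odd]. Integrating term-by-term (or equivalently evaluating the antiderivative F(x) = 2*x^5/5 - 5*x^4/4 + 6*x^2 - 9*x at the endpoints):
  F(1) − F(−1) = -77/20 − (267/20) = -86/5.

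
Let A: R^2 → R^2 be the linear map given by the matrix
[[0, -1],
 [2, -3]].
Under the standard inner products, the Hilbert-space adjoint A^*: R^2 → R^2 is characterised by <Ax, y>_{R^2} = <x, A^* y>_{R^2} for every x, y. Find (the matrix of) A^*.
A^* = A^T =
[[0, 2],
 [-1, -3]]

For real matrices with standard dot products, the defining identity <Ax, y> = <x, A^* y> gives (Ax)^T y = x^T (A^*) y, i.e. x^T A^T y = x^T (A^*) y. Since this holds for all x, y, we must have A^* = A^T. Therefore
A^* =
[[0, 2],
 [-1, -3]].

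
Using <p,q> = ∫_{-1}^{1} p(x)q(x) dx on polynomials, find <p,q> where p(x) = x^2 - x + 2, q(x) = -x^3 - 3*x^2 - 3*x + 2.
<p,q> = 98/15

Expand the product: p(x)·q(x) = -x^5 - 2*x^4 - 2*x^3 - x^2 - 8*x + 4.
∫_{-1}^{1} of each monomial x^k gives [2/(k+1) if k even, 0 if k odd]. Integrating term-by-term (or equivalently evaluating the antiderivative F(x) = -x^6/6 - 2*x^5/5 - x^4/2 - x^3/3 - 4*x^2 + 4*x at the endpoints):
  F(1) − F(−1) = -7/5 − (-119/15) = 98/15.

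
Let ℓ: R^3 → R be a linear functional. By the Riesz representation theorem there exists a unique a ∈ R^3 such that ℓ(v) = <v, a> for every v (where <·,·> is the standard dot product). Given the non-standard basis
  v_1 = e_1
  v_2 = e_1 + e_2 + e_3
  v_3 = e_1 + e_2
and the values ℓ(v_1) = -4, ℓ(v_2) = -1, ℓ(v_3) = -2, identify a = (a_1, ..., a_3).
a = (-4, 2, 1)

Write a = (a_1, ..., a_3) in the standard basis. For each basis vector v_i, ℓ(v_i) = <v_i, a> is a linear equation in the a_j's. Collect the n equations into a matrix system V a = ℓ, where row i of V is v_i (expressed in the standard basis). Since V is invertible (lower-triangular with 1s on the diagonal, up to permutation), solve by back-substitution:
  V =
[[1, 0, 0],
 [1, 1, 1],
 [1, 1, 0]]
  V a = (-4, -1, -2)
Solving gives a = (-4, 2, 1).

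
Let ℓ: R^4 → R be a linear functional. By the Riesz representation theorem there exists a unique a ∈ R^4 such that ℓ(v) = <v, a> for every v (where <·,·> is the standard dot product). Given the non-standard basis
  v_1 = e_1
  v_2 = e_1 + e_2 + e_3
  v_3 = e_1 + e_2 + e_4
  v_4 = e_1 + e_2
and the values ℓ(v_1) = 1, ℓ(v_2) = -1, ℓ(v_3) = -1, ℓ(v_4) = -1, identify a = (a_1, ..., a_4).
a = (1, -2, 0, 0)

Write a = (a_1, ..., a_4) in the standard basis. For each basis vector v_i, ℓ(v_i) = <v_i, a> is a linear equation in the a_j's. Collect the n equations into a matrix system V a = ℓ, where row i of V is v_i (expressed in the standard basis). Since V is invertible (lower-triangular with 1s on the diagonal, up to permutation), solve by back-substitution:
  V =
[[1, 0, 0, 0],
 [1, 1, 1, 0],
 [1, 1, 0, 1],
 [1, 1, 0, 0]]
  V a = (1, -1, -1, -1)
Solving gives a = (1, -2, 0, 0).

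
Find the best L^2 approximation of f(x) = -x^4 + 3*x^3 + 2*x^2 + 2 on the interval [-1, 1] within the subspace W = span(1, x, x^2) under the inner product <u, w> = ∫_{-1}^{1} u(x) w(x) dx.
g(x) = 8*x^2/7 + 9*x/5 + 73/35

The best approximation g ∈ W is the orthogonal projection of f onto W. Writing g = a_0 + a_1 x + a_2 x^2, the coefficients solve the normal equations G · a = b where
  G_{ij} = <φ_i, φ_j> and b_i = <f, φ_i>, with φ_0 = 1, φ_1 = x, φ_2 = x^2.
G =
  [2, 0, 2/3]
  [0, 2/3, 0]
  [2/3, 0, 2/5],
b = (74/15, 6/5, 194/105).
Solving gives a_0 = 73/35, a_1 = 9/5, a_2 = 8/7, so
  g(x) = 8*x^2/7 + 9*x/5 + 73/35.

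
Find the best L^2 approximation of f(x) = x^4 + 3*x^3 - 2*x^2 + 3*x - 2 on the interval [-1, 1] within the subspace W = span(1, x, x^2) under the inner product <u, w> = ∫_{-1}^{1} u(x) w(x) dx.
g(x) = -8*x^2/7 + 24*x/5 - 73/35

The best approximation g ∈ W is the orthogonal projection of f onto W. Writing g = a_0 + a_1 x + a_2 x^2, the coefficients solve the normal equations G · a = b where
  G_{ij} = <φ_i, φ_j> and b_i = <f, φ_i>, with φ_0 = 1, φ_1 = x, φ_2 = x^2.
G =
  [2, 0, 2/3]
  [0, 2/3, 0]
  [2/3, 0, 2/5],
b = (-74/15, 16/5, -194/105).
Solving gives a_0 = -73/35, a_1 = 24/5, a_2 = -8/7, so
  g(x) = -8*x^2/7 + 24*x/5 - 73/35.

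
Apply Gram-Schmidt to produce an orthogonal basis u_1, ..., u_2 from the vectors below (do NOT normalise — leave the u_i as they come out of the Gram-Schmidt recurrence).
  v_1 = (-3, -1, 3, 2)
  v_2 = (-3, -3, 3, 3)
Orthogonal basis:
  u_1 = (-3, -1, 3, 2)
  u_2 = (12/23, -42/23, -12/23, 15/23)

Apply the Gram-Schmidt recurrence
  u_1 = v_1
  u_i = v_i − Σ_{j<i} ((v_i · u_j) / (u_j · u_j)) · u_j.

Step by step this gives:
  u_1 = (-3, -1, 3, 2)
  u_2 = (12/23, -42/23, -12/23, 15/23)

Orthogonality check:
  u_2 · u_1 = 0 (should be 0)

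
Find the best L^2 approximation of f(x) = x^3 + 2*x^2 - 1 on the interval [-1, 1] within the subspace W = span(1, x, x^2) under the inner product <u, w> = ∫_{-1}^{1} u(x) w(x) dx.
g(x) = 2*x^2 + 3*x/5 - 1

The best approximation g ∈ W is the orthogonal projection of f onto W. Writing g = a_0 + a_1 x + a_2 x^2, the coefficients solve the normal equations G · a = b where
  G_{ij} = <φ_i, φ_j> and b_i = <f, φ_i>, with φ_0 = 1, φ_1 = x, φ_2 = x^2.
G =
  [2, 0, 2/3]
  [0, 2/3, 0]
  [2/3, 0, 2/5],
b = (-2/3, 2/5, 2/15).
Solving gives a_0 = -1, a_1 = 3/5, a_2 = 2, so
  g(x) = 2*x^2 + 3*x/5 - 1.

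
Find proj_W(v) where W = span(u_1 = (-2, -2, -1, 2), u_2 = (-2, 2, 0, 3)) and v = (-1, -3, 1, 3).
proj_W(v) = (-356/185, -408/185, -191/185, 343/185)

Set up U = [u_1 | ... | u_2] ∈ R^(4×2). The projector onto W = col(U) is P = U (U^T U)^(-1) U^T.
Compute U^T U =
  [13, 6]
  [6, 17],
and U^T v = (13, 5).
Solve U^T U · c = U^T v for the coefficients: c = (191/185, -13/185). The projection is proj_W(v) = U c.
Check: (v - proj_W(v)) · u_1 = 0  (should be 0).
Check: (v - proj_W(v)) · u_2 = 0  (should be 0).
Result: proj_W(v) = (-356/185, -408/185, -191/185, 343/185).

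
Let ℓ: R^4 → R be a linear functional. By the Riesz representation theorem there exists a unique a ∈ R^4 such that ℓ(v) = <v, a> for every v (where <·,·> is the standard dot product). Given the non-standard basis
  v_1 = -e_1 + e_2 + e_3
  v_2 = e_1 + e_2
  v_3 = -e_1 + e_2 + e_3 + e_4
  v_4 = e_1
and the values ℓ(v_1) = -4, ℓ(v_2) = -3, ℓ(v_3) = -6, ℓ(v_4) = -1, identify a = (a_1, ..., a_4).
a = (-1, -2, -3, -2)

Write a = (a_1, ..., a_4) in the standard basis. For each basis vector v_i, ℓ(v_i) = <v_i, a> is a linear equation in the a_j's. Collect the n equations into a matrix system V a = ℓ, where row i of V is v_i (expressed in the standard basis). Since V is invertible (lower-triangular with 1s on the diagonal, up to permutation), solve by back-substitution:
  V =
[[-1, 1, 1, 0],
 [1, 1, 0, 0],
 [-1, 1, 1, 1],
 [1, 0, 0, 0]]
  V a = (-4, -3, -6, -1)
Solving gives a = (-1, -2, -3, -2).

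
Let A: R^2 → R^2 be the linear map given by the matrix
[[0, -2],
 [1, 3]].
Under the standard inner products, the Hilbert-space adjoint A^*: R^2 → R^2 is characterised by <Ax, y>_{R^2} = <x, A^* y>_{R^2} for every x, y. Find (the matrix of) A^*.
A^* = A^T =
[[0, 1],
 [-2, 3]]

For real matrices with standard dot products, the defining identity <Ax, y> = <x, A^* y> gives (Ax)^T y = x^T (A^*) y, i.e. x^T A^T y = x^T (A^*) y. Since this holds for all x, y, we must have A^* = A^T. Therefore
A^* =
[[0, 1],
 [-2, 3]].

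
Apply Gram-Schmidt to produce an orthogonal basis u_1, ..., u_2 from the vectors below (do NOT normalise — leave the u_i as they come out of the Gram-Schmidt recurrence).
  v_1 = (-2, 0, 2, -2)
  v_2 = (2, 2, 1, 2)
Orthogonal basis:
  u_1 = (-2, 0, 2, -2)
  u_2 = (1, 2, 2, 1)

Apply the Gram-Schmidt recurrence
  u_1 = v_1
  u_i = v_i − Σ_{j<i} ((v_i · u_j) / (u_j · u_j)) · u_j.

Step by step this gives:
  u_1 = (-2, 0, 2, -2)
  u_2 = (1, 2, 2, 1)

Orthogonality check:
  u_2 · u_1 = 0 (should be 0)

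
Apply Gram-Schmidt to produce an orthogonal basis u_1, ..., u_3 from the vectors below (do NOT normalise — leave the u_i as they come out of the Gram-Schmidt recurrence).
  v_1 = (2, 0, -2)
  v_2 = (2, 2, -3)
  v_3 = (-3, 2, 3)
Orthogonal basis:
  u_1 = (2, 0, -2)
  u_2 = (-1/2, 2, -1/2)
  u_3 = (4/9, 2/9, 4/9)

Apply the Gram-Schmidt recurrence
  u_1 = v_1
  u_i = v_i − Σ_{j<i} ((v_i · u_j) / (u_j · u_j)) · u_j.

Step by step this gives:
  u_1 = (2, 0, -2)
  u_2 = (-1/2, 2, -1/2)
  u_3 = (4/9, 2/9, 4/9)

Orthogonality check:
  u_2 · u_1 = 0 (should be 0)
  u_3 · u_1 = 0 (should be 0)
  u_3 · u_2 = 0 (should be 0)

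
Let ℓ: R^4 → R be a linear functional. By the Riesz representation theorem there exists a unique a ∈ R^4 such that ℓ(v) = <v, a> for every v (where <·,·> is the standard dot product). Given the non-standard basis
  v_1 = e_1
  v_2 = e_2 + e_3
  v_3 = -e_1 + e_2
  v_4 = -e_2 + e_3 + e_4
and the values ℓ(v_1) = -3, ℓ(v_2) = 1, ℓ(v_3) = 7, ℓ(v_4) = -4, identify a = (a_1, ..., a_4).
a = (-3, 4, -3, 3)

Write a = (a_1, ..., a_4) in the standard basis. For each basis vector v_i, ℓ(v_i) = <v_i, a> is a linear equation in the a_j's. Collect the n equations into a matrix system V a = ℓ, where row i of V is v_i (expressed in the standard basis). Since V is invertible (lower-triangular with 1s on the diagonal, up to permutation), solve by back-substitution:
  V =
[[1, 0, 0, 0],
 [0, 1, 1, 0],
 [-1, 1, 0, 0],
 [0, -1, 1, 1]]
  V a = (-3, 1, 7, -4)
Solving gives a = (-3, 4, -3, 3).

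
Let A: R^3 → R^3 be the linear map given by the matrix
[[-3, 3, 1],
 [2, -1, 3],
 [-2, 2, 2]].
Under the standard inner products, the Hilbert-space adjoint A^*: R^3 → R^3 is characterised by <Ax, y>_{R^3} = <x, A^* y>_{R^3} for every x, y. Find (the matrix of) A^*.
A^* = A^T =
[[-3, 2, -2],
 [3, -1, 2],
 [1, 3, 2]]

For real matrices with standard dot products, the defining identity <Ax, y> = <x, A^* y> gives (Ax)^T y = x^T (A^*) y, i.e. x^T A^T y = x^T (A^*) y. Since this holds for all x, y, we must have A^* = A^T. Therefore
A^* =
[[-3, 2, -2],
 [3, -1, 2],
 [1, 3, 2]].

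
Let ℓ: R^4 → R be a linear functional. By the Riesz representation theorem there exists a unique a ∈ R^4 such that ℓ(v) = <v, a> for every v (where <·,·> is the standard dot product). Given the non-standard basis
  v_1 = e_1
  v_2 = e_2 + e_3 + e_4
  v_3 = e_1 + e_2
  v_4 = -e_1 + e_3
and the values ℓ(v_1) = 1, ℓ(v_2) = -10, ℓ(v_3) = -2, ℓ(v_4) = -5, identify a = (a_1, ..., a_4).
a = (1, -3, -4, -3)

Write a = (a_1, ..., a_4) in the standard basis. For each basis vector v_i, ℓ(v_i) = <v_i, a> is a linear equation in the a_j's. Collect the n equations into a matrix system V a = ℓ, where row i of V is v_i (expressed in the standard basis). Since V is invertible (lower-triangular with 1s on the diagonal, up to permutation), solve by back-substitution:
  V =
[[1, 0, 0, 0],
 [0, 1, 1, 1],
 [1, 1, 0, 0],
 [-1, 0, 1, 0]]
  V a = (1, -10, -2, -5)
Solving gives a = (1, -3, -4, -3).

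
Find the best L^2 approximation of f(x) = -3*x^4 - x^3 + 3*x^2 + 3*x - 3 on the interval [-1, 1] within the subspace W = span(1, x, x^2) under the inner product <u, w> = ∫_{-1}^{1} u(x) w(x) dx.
g(x) = 3*x^2/7 + 12*x/5 - 96/35

The best approximation g ∈ W is the orthogonal projection of f onto W. Writing g = a_0 + a_1 x + a_2 x^2, the coefficients solve the normal equations G · a = b where
  G_{ij} = <φ_i, φ_j> and b_i = <f, φ_i>, with φ_0 = 1, φ_1 = x, φ_2 = x^2.
G =
  [2, 0, 2/3]
  [0, 2/3, 0]
  [2/3, 0, 2/5],
b = (-26/5, 8/5, -58/35).
Solving gives a_0 = -96/35, a_1 = 12/5, a_2 = 3/7, so
  g(x) = 3*x^2/7 + 12*x/5 - 96/35.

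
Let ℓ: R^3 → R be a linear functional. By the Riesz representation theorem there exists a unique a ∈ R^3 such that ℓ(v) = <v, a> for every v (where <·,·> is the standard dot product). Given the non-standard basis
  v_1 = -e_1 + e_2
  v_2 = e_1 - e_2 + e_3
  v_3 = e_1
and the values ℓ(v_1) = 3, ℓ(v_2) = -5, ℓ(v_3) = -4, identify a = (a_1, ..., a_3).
a = (-4, -1, -2)

Write a = (a_1, ..., a_3) in the standard basis. For each basis vector v_i, ℓ(v_i) = <v_i, a> is a linear equation in the a_j's. Collect the n equations into a matrix system V a = ℓ, where row i of V is v_i (expressed in the standard basis). Since V is invertible (lower-triangular with 1s on the diagonal, up to permutation), solve by back-substitution:
  V =
[[-1, 1, 0],
 [1, -1, 1],
 [1, 0, 0]]
  V a = (3, -5, -4)
Solving gives a = (-4, -1, -2).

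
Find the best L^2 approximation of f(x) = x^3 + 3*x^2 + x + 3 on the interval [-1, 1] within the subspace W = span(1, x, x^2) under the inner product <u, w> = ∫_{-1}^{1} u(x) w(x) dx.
g(x) = 3*x^2 + 8*x/5 + 3

The best approximation g ∈ W is the orthogonal projection of f onto W. Writing g = a_0 + a_1 x + a_2 x^2, the coefficients solve the normal equations G · a = b where
  G_{ij} = <φ_i, φ_j> and b_i = <f, φ_i>, with φ_0 = 1, φ_1 = x, φ_2 = x^2.
G =
  [2, 0, 2/3]
  [0, 2/3, 0]
  [2/3, 0, 2/5],
b = (8, 16/15, 16/5).
Solving gives a_0 = 3, a_1 = 8/5, a_2 = 3, so
  g(x) = 3*x^2 + 8*x/5 + 3.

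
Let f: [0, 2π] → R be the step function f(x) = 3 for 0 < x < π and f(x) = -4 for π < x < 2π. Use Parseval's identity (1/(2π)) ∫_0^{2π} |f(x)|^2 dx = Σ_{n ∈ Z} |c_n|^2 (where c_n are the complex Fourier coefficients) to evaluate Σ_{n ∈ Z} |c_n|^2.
Σ |c_n|^2 = 25/2

Parseval equates the L^2 energy of f (normalised by 1/(2π)) with the ℓ^2 sum of its Fourier coefficients: (1/(2π)) ∫_0^{2π} |f|^2 = Σ |c_n|^2.
Compute the left side: (1/(2π)) [∫_0^π 3^2 dx + ∫_π^{2π} (-4)^2 dx] = (1/(2π)) · (9π + 16π) = (9 + 16)/2 = 25/2.
So Σ_{n ∈ Z} |c_n|^2 = 25/2.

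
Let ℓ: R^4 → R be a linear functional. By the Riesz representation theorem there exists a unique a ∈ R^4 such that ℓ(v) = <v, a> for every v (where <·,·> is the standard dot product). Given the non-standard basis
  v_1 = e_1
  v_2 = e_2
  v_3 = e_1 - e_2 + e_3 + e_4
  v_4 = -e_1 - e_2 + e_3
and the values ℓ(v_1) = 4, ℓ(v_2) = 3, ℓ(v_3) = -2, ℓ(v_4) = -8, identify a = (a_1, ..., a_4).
a = (4, 3, -1, -2)

Write a = (a_1, ..., a_4) in the standard basis. For each basis vector v_i, ℓ(v_i) = <v_i, a> is a linear equation in the a_j's. Collect the n equations into a matrix system V a = ℓ, where row i of V is v_i (expressed in the standard basis). Since V is invertible (lower-triangular with 1s on the diagonal, up to permutation), solve by back-substitution:
  V =
[[1, 0, 0, 0],
 [0, 1, 0, 0],
 [1, -1, 1, 1],
 [-1, -1, 1, 0]]
  V a = (4, 3, -2, -8)
Solving gives a = (4, 3, -1, -2).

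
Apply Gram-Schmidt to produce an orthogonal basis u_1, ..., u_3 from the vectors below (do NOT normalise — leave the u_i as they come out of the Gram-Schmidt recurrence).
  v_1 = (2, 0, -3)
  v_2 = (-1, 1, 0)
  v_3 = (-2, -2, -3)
Orthogonal basis:
  u_1 = (2, 0, -3)
  u_2 = (-9/13, 1, -6/13)
  u_3 = (-27/11, -27/11, -18/11)

Apply the Gram-Schmidt recurrence
  u_1 = v_1
  u_i = v_i − Σ_{j<i} ((v_i · u_j) / (u_j · u_j)) · u_j.

Step by step this gives:
  u_1 = (2, 0, -3)
  u_2 = (-9/13, 1, -6/13)
  u_3 = (-27/11, -27/11, -18/11)

Orthogonality check:
  u_2 · u_1 = 0 (should be 0)
  u_3 · u_1 = 0 (should be 0)
  u_3 · u_2 = 0 (should be 0)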